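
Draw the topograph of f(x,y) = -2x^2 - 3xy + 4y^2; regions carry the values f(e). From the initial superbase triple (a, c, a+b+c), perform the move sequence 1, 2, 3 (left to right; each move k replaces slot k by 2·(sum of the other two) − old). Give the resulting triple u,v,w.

start (-2,4,-1) = (f(1,0),f(0,1),f(1,1))
replace slot 1: 2·(4+(-1)) − (-2) = 8 → (8,4,-1)
replace slot 2: 2·(8+(-1)) − 4 = 10 → (8,10,-1)
replace slot 3: 2·(8+10) − (-1) = 37 → (8,10,37)

8,10,37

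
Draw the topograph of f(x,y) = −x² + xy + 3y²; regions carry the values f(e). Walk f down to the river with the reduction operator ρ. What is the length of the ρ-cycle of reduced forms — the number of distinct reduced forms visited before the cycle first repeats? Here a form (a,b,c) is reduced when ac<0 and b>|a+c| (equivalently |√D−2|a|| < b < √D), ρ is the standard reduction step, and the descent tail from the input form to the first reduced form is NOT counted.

D = 13, ⌊√D⌋ = 3
descent: ρ → (3,-1,-1)
descent: ρ → (-1,3,1)  [lands on river]
river: ρ → (1,3,-1)
ρ-cycle length = 2 (tail of 2 descent steps not counted)

2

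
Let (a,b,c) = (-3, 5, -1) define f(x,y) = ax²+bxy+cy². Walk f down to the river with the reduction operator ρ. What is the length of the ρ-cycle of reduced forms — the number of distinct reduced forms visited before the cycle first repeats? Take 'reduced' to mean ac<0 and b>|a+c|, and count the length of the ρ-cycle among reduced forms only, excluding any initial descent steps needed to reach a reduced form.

D = 13, ⌊√D⌋ = 3
descent: ρ → (-1,3,1)  [lands on river]
river: ρ → (1,3,-1)
ρ-cycle length = 2 (tail of 1 descent step not counted)

2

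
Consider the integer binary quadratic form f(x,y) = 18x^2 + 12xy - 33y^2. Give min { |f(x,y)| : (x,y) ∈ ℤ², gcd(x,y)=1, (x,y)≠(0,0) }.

descent: ρ → (-33,-12,18)
descent: ρ → (18,48,-3)  [lands on river]
river: ρ → (-3,48,18)
river: ρ → (18,24,-27)
river: ρ → (-27,30,15)
river: ρ → (15,30,-27)
river: ρ → (-27,24,18)
closes: descent 2, river 6
min |a| on river = 3

3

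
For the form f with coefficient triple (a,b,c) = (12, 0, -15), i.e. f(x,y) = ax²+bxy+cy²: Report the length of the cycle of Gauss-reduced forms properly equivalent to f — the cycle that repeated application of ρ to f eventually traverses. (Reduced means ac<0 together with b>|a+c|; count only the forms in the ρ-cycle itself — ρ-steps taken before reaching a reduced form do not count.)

D = 720, ⌊√D⌋ = 26
descent: ρ → (-15,0,12)
descent: ρ → (12,24,-3)  [lands on river]
river: ρ → (-3,24,12)
ρ-cycle length = 2 (tail of 2 descent steps not counted)

2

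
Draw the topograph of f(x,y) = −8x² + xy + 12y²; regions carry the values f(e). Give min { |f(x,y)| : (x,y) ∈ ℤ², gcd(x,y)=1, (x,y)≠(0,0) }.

descent: ρ → (12,-1,-8)
descent: ρ → (-8,17,3)  [lands on river]
river: ρ → (3,19,-2)
river: ρ → (-2,17,12)
river: ρ → (12,7,-7)
river: ρ → (-7,7,12)
river: ρ → (12,17,-2)
river: ρ → (-2,19,3)
river: ρ → (3,17,-8)
river: ρ → (-8,15,5)
river: ρ → (5,15,-8)
closes: descent 2, river 10
min |a| on river = 2

2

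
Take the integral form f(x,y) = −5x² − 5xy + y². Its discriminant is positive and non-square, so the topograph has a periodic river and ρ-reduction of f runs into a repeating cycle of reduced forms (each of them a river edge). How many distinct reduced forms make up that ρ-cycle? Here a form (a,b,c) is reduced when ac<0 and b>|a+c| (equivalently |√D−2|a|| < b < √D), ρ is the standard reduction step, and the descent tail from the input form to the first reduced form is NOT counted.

D = 45, ⌊√D⌋ = 6
descent: ρ → (1,5,-5)  [lands on river]
river: ρ → (-5,5,1)
ρ-cycle length = 2 (tail of 1 descent step not counted)

2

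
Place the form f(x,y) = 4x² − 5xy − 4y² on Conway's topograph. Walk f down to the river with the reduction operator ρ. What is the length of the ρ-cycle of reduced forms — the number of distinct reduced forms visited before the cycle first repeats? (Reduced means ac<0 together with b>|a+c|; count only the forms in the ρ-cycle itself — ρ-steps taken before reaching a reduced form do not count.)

D = 89, ⌊√D⌋ = 9
descent: ρ → (-4,5,4)  [lands on river]
river: ρ → (4,3,-5)
river: ρ → (-5,7,2)
river: ρ → (2,9,-1)
river: ρ → (-1,9,2)
river: ρ → (2,7,-5)
river: ρ → (-5,3,4)
river: ρ → (4,5,-4)
river: ρ → (-4,3,5)
river: ρ → (5,7,-2)
river: ρ → (-2,9,1)
river: ρ → (1,9,-2)
river: ρ → (-2,7,5)
river: ρ → (5,3,-4)
ρ-cycle length = 14 (tail of 1 descent step not counted)

14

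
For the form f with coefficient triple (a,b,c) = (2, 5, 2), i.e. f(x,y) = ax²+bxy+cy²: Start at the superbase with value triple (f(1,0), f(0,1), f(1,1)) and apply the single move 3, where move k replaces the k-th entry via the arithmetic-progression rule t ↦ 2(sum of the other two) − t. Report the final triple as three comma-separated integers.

start (2,2,9) = (f(1,0),f(0,1),f(1,1))
replace slot 3: 2·(2+2) − 9 = -1 → (2,2,-1)

2,2,-1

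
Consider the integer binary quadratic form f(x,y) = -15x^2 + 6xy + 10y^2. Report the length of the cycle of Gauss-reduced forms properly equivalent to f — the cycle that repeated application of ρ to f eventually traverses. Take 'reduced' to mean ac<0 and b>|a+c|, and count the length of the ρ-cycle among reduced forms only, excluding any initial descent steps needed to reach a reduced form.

D = 636, ⌊√D⌋ = 25
river: ρ → (10,14,-11)
river: ρ → (-11,8,13)
river: ρ → (13,18,-6)
river: ρ → (-6,18,13)
river: ρ → (13,8,-11)
river: ρ → (-11,14,10)
river: ρ → (10,6,-15)
river: ρ → (-15,24,1)
river: ρ → (1,24,-15)
river: ρ → (-15,6,10)
ρ-cycle length = 10 (tail of 0 descent steps not counted)

10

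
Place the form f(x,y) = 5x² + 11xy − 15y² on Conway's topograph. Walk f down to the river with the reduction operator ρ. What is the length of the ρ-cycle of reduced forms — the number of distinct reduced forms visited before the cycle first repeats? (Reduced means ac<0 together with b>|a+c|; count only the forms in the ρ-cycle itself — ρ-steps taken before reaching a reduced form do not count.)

D = 421, ⌊√D⌋ = 20
river: ρ → (-15,19,1)
river: ρ → (1,19,-15)
river: ρ → (-15,11,5)
river: ρ → (5,19,-3)
river: ρ → (-3,17,11)
river: ρ → (11,5,-9)
river: ρ → (-9,13,7)
river: ρ → (7,15,-7)
river: ρ → (-7,13,9)
river: ρ → (9,5,-11)
river: ρ → (-11,17,3)
river: ρ → (3,19,-5)
river: ρ → (-5,11,15)
river: ρ → (15,19,-1)
river: ρ → (-1,19,15)
river: ρ → (15,11,-5)
river: ρ → (-5,19,3)
river: ρ → (3,17,-11)
river: ρ → (-11,5,9)
river: ρ → (9,13,-7)
river: ρ → (-7,15,7)
river: ρ → (7,13,-9)
river: ρ → (-9,5,11)
river: ρ → (11,17,-3)
river: ρ → (-3,19,5)
river: ρ → (5,11,-15)
ρ-cycle length = 26 (tail of 0 descent steps not counted)

26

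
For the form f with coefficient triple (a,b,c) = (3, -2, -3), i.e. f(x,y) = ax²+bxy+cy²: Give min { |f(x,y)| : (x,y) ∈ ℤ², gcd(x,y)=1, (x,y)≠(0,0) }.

descent: ρ → (-3,2,3)  [lands on river]
river: ρ → (3,4,-2)
river: ρ → (-2,4,3)
river: ρ → (3,2,-3)
river: ρ → (-3,4,2)
river: ρ → (2,4,-3)
closes: descent 1, river 6
min |a| on river = 2

2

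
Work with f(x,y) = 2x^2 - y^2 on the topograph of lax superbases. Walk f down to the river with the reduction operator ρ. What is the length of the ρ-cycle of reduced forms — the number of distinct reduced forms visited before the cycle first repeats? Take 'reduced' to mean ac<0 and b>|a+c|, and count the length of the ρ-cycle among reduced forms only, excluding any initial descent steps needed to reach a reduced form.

D = 8, ⌊√D⌋ = 2
descent: ρ → (-1,2,1)  [lands on river]
river: ρ → (1,2,-1)
ρ-cycle length = 2 (tail of 1 descent step not counted)

2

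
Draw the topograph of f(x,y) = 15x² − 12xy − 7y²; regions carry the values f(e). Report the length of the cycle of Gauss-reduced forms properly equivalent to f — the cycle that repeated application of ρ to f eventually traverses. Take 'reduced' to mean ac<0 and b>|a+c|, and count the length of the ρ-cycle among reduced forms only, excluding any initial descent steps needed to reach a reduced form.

D = 564, ⌊√D⌋ = 23
descent: ρ → (-7,12,15)  [lands on river]
river: ρ → (15,18,-4)
river: ρ → (-4,22,5)
river: ρ → (5,18,-12)
river: ρ → (-12,6,11)
river: ρ → (11,16,-7)
ρ-cycle length = 6 (tail of 1 descent step not counted)

6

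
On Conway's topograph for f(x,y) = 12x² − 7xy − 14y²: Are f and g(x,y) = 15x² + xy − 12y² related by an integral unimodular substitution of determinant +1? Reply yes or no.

D₁ = 721, D₂ = 721
river cycle of f (length 36): (-14, 7, 12), (12, 17, -9), (-9, 19, 10), (10, 21, -7), (-7, 21, 10), (10, 19, -9), (-9, 17, 12), (12, 7, -14), (-14, 21, 5), (5, 19, -18), … (26 more)
river cycle of g (length 36): (-12, 23, 4), (4, 25, -6), (-6, 23, 8), (8, 25, -3), (-3, 23, 16), (16, 9, -10), (-10, 11, 15), (15, 19, -6), (-6, 17, 18), (18, 19, -5), … (26 more)
cycles differ ⇒ inequivalent

no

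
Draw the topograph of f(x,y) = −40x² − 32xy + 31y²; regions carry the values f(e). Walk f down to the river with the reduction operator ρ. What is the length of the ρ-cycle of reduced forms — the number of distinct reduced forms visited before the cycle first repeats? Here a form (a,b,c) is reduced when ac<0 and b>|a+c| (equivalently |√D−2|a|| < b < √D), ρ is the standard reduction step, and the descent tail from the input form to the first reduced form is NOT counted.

D = 5984, ⌊√D⌋ = 77
descent: ρ → (31,32,-40)  [lands on river]
river: ρ → (-40,48,23)
river: ρ → (23,44,-44)
river: ρ → (-44,44,23)
river: ρ → (23,48,-40)
river: ρ → (-40,32,31)
river: ρ → (31,30,-41)
river: ρ → (-41,52,20)
river: ρ → (20,68,-17)
river: ρ → (-17,68,20)
river: ρ → (20,52,-41)
river: ρ → (-41,30,31)
ρ-cycle length = 12 (tail of 1 descent step not counted)

12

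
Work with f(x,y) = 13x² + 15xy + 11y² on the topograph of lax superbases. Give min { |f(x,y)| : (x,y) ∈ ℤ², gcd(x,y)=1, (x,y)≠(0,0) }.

translate: b→-11 (≡15 mod 26), so (13,15,11)→(13,-11,9)
flip: (13,-11,9)→(9,11,13)
translate: b→-7 (≡11 mod 18), so (9,11,13)→(9,-7,11)
reduced (well bottom): (9,-7,11) with a≤c, −a<b≤a
well minimum = a = 9

9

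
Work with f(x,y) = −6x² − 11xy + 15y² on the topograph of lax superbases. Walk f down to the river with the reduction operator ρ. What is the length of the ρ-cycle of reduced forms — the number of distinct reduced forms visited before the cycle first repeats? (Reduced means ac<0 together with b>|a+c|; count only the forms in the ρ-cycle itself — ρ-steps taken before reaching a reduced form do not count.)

D = 481, ⌊√D⌋ = 21
descent: ρ → (15,11,-6)  [lands on river]
river: ρ → (-6,13,13)
river: ρ → (13,13,-6)
river: ρ → (-6,11,15)
river: ρ → (15,19,-2)
river: ρ → (-2,21,5)
river: ρ → (5,19,-6)
river: ρ → (-6,17,8)
river: ρ → (8,15,-8)
river: ρ → (-8,17,6)
river: ρ → (6,19,-5)
river: ρ → (-5,21,2)
river: ρ → (2,19,-15)
river: ρ → (-15,11,6)
river: ρ → (6,13,-13)
river: ρ → (-13,13,6)
river: ρ → (6,11,-15)
river: ρ → (-15,19,2)
river: ρ → (2,21,-5)
river: ρ → (-5,19,6)
river: ρ → (6,17,-8)
river: ρ → (-8,15,8)
river: ρ → (8,17,-6)
river: ρ → (-6,19,5)
river: ρ → (5,21,-2)
river: ρ → (-2,19,15)
ρ-cycle length = 26 (tail of 1 descent step not counted)

26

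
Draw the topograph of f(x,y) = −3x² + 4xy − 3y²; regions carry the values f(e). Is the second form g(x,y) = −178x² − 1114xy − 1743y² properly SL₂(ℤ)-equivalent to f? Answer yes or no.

D₁ = -20, D₂ = -20
f is negative-definite; reduce −f:
−f: translate: b→2 (≡-4 mod 6), so (3,-4,3)→(3,2,2)
−f: flip: (3,2,2)→(2,-2,3)
−f: translate: b→2 (≡-2 mod 4), so (2,-2,3)→(2,2,3)
−f: reduced (well bottom): (2,2,3) with a≤c, −a<b≤a
flip sign back: reduced form of f is (-2,-2,-3)
g is negative-definite; reduce −g:
−g: translate: b→46 (≡1114 mod 356), so (178,1114,1743)→(178,46,3)
−g: flip: (178,46,3)→(3,-46,178)
−g: translate: b→2 (≡-46 mod 6), so (3,-46,178)→(3,2,2)
−g: flip: (3,2,2)→(2,-2,3)
−g: translate: b→2 (≡-2 mod 4), so (2,-2,3)→(2,2,3)
−g: reduced (well bottom): (2,2,3) with a≤c, −a<b≤a
flip sign back: reduced form of g is (-2,-2,-3)
reduced forms (-2, -2, -3) vs (-2, -2, -3) ⇒ equivalent

yes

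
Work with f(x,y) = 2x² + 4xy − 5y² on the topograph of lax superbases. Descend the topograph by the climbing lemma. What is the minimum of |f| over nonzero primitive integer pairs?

river: ρ → (-5,6,1)
river: ρ → (1,6,-5)
river: ρ → (-5,4,2)
river: ρ → (2,4,-5)
closes: descent 0, river 4
min |a| on river = 1

1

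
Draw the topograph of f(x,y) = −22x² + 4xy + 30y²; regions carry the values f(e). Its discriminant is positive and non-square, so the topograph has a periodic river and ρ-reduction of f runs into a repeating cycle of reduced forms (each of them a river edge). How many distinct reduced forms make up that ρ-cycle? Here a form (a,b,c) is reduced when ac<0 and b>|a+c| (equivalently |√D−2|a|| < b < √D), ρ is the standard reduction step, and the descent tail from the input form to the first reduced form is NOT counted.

D = 2656, ⌊√D⌋ = 51
descent: ρ → (30,-4,-22)
descent: ρ → (-22,48,4)  [lands on river]
river: ρ → (4,48,-22)
river: ρ → (-22,40,12)
river: ρ → (12,32,-34)
river: ρ → (-34,36,10)
river: ρ → (10,44,-18)
river: ρ → (-18,28,26)
river: ρ → (26,24,-20)
river: ρ → (-20,16,30)
river: ρ → (30,44,-6)
river: ρ → (-6,40,44)
river: ρ → (44,48,-2)
river: ρ → (-2,48,44)
river: ρ → (44,40,-6)
river: ρ → (-6,44,30)
river: ρ → (30,16,-20)
river: ρ → (-20,24,26)
river: ρ → (26,28,-18)
river: ρ → (-18,44,10)
river: ρ → (10,36,-34)
river: ρ → (-34,32,12)
river: ρ → (12,40,-22)
ρ-cycle length = 22 (tail of 2 descent steps not counted)

22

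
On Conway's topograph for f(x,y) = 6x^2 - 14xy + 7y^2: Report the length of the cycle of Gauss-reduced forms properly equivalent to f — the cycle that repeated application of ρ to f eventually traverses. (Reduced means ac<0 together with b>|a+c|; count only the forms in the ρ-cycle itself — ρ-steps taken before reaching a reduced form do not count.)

D = 28, ⌊√D⌋ = 5
descent: ρ → (7,0,-1)
descent: ρ → (-1,4,3)  [lands on river]
river: ρ → (3,2,-2)
river: ρ → (-2,2,3)
river: ρ → (3,4,-1)
ρ-cycle length = 4 (tail of 2 descent steps not counted)

4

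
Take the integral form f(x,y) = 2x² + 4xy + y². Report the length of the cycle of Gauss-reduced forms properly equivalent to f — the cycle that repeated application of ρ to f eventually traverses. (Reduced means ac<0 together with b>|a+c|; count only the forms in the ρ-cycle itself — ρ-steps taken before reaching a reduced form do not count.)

D = 8, ⌊√D⌋ = 2
descent: ρ → (1,2,-1)  [lands on river]
river: ρ → (-1,2,1)
ρ-cycle length = 2 (tail of 1 descent step not counted)

2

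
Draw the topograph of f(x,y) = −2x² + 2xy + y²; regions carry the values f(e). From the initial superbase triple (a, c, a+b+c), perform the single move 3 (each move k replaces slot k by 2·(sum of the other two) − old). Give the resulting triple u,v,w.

start (-2,1,1) = (f(1,0),f(0,1),f(1,1))
replace slot 3: 2·((-2)+1) − 1 = -3 → (-2,1,-3)

-2,1,-3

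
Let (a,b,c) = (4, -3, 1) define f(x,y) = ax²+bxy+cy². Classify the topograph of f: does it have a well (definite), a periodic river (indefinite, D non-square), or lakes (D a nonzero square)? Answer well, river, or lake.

D = b²−4ac = (-3)² − 4·4·1 = -7
D < 0 ⇒ definite ⇒ every region one sign ⇒ single well

well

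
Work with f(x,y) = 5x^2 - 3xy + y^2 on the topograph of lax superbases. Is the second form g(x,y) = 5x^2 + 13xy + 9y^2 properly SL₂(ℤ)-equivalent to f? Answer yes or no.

D₁ = -11, D₂ = -11
f: flip: (5,-3,1)→(1,3,5)
f: translate: b→1 (≡3 mod 2), so (1,3,5)→(1,1,3)
f: reduced (well bottom): (1,1,3) with a≤c, −a<b≤a
g: translate: b→3 (≡13 mod 10), so (5,13,9)→(5,3,1)
g: flip: (5,3,1)→(1,-3,5)
g: translate: b→1 (≡-3 mod 2), so (1,-3,5)→(1,1,3)
g: reduced (well bottom): (1,1,3) with a≤c, −a<b≤a
reduced forms (1, 1, 3) vs (1, 1, 3) ⇒ equivalent

yes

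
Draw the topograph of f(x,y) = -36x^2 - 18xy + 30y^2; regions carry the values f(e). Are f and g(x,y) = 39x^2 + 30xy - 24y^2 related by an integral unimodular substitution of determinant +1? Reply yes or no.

D₁ = 4644, D₂ = 4644
river cycle of f (length 10): (30, 18, -36), (-36, 54, 12), (12, 66, -6), (-6, 66, 12), (12, 54, -36), (-36, 18, 30), (30, 42, -24), (-24, 54, 18), (18, 54, -24), (-24, 42, 30)
river cycle of g (length 10): (-24, 66, 3), (3, 66, -24), (-24, 30, 39), (39, 48, -15), (-15, 42, 48), (48, 54, -9), (-9, 54, 48), (48, 42, -15), (-15, 48, 39), (39, 30, -24)
cycles differ ⇒ inequivalent

no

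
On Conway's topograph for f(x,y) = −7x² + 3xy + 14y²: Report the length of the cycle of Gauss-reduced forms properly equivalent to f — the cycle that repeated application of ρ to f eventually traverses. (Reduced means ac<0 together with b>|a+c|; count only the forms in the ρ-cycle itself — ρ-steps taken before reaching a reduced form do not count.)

D = 401, ⌊√D⌋ = 20
descent: ρ → (14,-3,-7)
descent: ρ → (-7,17,4)  [lands on river]
river: ρ → (4,15,-11)
river: ρ → (-11,7,8)
river: ρ → (8,9,-10)
river: ρ → (-10,11,7)
river: ρ → (7,17,-4)
river: ρ → (-4,15,11)
river: ρ → (11,7,-8)
river: ρ → (-8,9,10)
river: ρ → (10,11,-7)
ρ-cycle length = 10 (tail of 2 descent steps not counted)

10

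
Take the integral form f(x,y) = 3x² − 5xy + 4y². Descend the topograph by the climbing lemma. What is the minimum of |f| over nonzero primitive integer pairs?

translate: b→1 (≡-5 mod 6), so (3,-5,4)→(3,1,2)
flip: (3,1,2)→(2,-1,3)
reduced (well bottom): (2,-1,3) with a≤c, −a<b≤a
well minimum = a = 2

2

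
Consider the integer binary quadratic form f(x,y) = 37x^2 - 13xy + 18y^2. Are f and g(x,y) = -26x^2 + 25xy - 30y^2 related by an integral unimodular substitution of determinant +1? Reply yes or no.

D₁ = -2495, D₂ = -2495
f: flip: (37,-13,18)→(18,13,37)
f: reduced (well bottom): (18,13,37) with a≤c, −a<b≤a
g is negative-definite; reduce −g:
−g: reduced (well bottom): (26,-25,30) with a≤c, −a<b≤a
flip sign back: reduced form of g is (-26,25,-30)
reduced forms (18, 13, 37) vs (-26, 25, -30) ⇒ inequivalent

no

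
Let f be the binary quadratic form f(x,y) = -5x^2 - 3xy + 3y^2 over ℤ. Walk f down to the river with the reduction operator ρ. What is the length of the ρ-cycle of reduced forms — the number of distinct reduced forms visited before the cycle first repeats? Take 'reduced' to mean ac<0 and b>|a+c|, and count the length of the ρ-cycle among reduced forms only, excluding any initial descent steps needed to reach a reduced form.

D = 69, ⌊√D⌋ = 8
descent: ρ → (3,3,-5)  [lands on river]
river: ρ → (-5,7,1)
river: ρ → (1,7,-5)
river: ρ → (-5,3,3)
ρ-cycle length = 4 (tail of 1 descent step not counted)

4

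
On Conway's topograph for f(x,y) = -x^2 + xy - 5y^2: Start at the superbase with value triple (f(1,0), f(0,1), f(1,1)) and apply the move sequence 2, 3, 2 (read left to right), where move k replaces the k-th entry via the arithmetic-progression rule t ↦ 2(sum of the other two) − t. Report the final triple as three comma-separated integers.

start (-1,-5,-5) = (f(1,0),f(0,1),f(1,1))
replace slot 2: 2·((-1)+(-5)) − (-5) = -7 → (-1,-7,-5)
replace slot 3: 2·((-1)+(-7)) − (-5) = -11 → (-1,-7,-11)
replace slot 2: 2·((-1)+(-11)) − (-7) = -17 → (-1,-17,-11)

-1,-17,-11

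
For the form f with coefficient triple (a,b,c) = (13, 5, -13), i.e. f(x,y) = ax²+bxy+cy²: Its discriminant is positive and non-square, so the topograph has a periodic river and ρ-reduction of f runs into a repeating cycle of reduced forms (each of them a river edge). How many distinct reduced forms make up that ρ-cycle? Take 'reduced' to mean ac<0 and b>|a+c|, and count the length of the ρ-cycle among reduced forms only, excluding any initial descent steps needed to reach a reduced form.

D = 701, ⌊√D⌋ = 26
river: ρ → (-13,21,5)
river: ρ → (5,19,-17)
river: ρ → (-17,15,7)
river: ρ → (7,13,-19)
river: ρ → (-19,25,1)
river: ρ → (1,25,-19)
river: ρ → (-19,13,7)
river: ρ → (7,15,-17)
river: ρ → (-17,19,5)
river: ρ → (5,21,-13)
river: ρ → (-13,5,13)
river: ρ → (13,21,-5)
river: ρ → (-5,19,17)
river: ρ → (17,15,-7)
river: ρ → (-7,13,19)
river: ρ → (19,25,-1)
river: ρ → (-1,25,19)
river: ρ → (19,13,-7)
river: ρ → (-7,15,17)
river: ρ → (17,19,-5)
river: ρ → (-5,21,13)
river: ρ → (13,5,-13)
ρ-cycle length = 22 (tail of 0 descent steps not counted)

22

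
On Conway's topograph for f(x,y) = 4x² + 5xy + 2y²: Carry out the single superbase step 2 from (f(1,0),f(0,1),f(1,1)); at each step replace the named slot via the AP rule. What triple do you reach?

start (4,2,11) = (f(1,0),f(0,1),f(1,1))
replace slot 2: 2·(4+11) − 2 = 28 → (4,28,11)

4,28,11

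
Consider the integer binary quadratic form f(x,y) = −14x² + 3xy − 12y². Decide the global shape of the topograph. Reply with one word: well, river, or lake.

D = b²−4ac = 3² − 4·(-14)·(-12) = -663
D < 0 ⇒ definite ⇒ every region one sign ⇒ single well

well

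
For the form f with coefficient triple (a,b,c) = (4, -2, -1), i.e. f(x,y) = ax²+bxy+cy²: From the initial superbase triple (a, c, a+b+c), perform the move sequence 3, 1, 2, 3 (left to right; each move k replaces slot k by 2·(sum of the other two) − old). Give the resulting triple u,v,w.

start (4,-1,1) = (f(1,0),f(0,1),f(1,1))
replace slot 3: 2·(4+(-1)) − 1 = 5 → (4,-1,5)
replace slot 1: 2·((-1)+5) − 4 = 4 → (4,-1,5)
replace slot 2: 2·(4+5) − (-1) = 19 → (4,19,5)
replace slot 3: 2·(4+19) − 5 = 41 → (4,19,41)

4,19,41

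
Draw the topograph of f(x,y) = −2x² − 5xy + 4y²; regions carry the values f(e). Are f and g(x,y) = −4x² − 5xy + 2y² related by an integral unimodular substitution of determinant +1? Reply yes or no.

D₁ = 57, D₂ = 57
river cycle of f (length 6): (4, 5, -2), (-2, 7, 1), (1, 7, -2), (-2, 5, 4), (4, 3, -3), (-3, 3, 4)
river cycle of g (length 6): (2, 5, -4), (-4, 3, 3), (3, 3, -4), (-4, 5, 2), (2, 7, -1), (-1, 7, 2)
cycles differ ⇒ inequivalent

no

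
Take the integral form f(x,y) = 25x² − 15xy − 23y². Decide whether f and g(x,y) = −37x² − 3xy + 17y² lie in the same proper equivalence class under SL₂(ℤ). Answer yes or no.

D₁ = 2525, D₂ = 2525
river cycle of f (length 8): (-23, 15, 25), (25, 35, -13), (-13, 43, 13), (13, 35, -25), (-25, 15, 23), (23, 31, -17), (-17, 37, 17), (17, 31, -23)
river cycle of g (length 8): (17, 37, -17), (-17, 31, 23), (23, 15, -25), (-25, 35, 13), (13, 43, -13), (-13, 35, 25), (25, 15, -23), (-23, 31, 17)
cycles differ ⇒ inequivalent

no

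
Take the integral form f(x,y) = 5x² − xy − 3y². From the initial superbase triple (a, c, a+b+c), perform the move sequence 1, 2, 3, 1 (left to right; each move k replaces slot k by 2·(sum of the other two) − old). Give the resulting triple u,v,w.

start (5,-3,1) = (f(1,0),f(0,1),f(1,1))
replace slot 1: 2·((-3)+1) − 5 = -9 → (-9,-3,1)
replace slot 2: 2·((-9)+1) − (-3) = -13 → (-9,-13,1)
replace slot 3: 2·((-9)+(-13)) − 1 = -45 → (-9,-13,-45)
replace slot 1: 2·((-13)+(-45)) − (-9) = -107 → (-107,-13,-45)

-107,-13,-45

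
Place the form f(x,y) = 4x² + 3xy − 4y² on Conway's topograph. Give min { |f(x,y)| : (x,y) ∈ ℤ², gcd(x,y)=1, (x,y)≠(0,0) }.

river: ρ → (-4,5,3)
river: ρ → (3,7,-2)
river: ρ → (-2,5,6)
river: ρ → (6,7,-1)
river: ρ → (-1,7,6)
river: ρ → (6,5,-2)
river: ρ → (-2,7,3)
river: ρ → (3,5,-4)
river: ρ → (-4,3,4)
river: ρ → (4,5,-3)
river: ρ → (-3,7,2)
river: ρ → (2,5,-6)
river: ρ → (-6,7,1)
river: ρ → (1,7,-6)
river: ρ → (-6,5,2)
river: ρ → (2,7,-3)
river: ρ → (-3,5,4)
river: ρ → (4,3,-4)
closes: descent 0, river 18
min |a| on river = 1

1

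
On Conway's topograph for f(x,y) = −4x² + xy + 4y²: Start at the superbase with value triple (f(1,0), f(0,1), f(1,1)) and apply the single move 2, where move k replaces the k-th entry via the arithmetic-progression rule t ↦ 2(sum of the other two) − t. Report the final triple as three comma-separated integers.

start (-4,4,1) = (f(1,0),f(0,1),f(1,1))
replace slot 2: 2·((-4)+1) − 4 = -10 → (-4,-10,1)

-4,-10,1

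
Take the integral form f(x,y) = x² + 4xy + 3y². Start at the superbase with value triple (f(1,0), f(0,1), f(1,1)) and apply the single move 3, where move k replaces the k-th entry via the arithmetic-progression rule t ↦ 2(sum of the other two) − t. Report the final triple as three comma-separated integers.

start (1,3,8) = (f(1,0),f(0,1),f(1,1))
replace slot 3: 2·(1+3) − 8 = 0 → (1,3,0)

1,3,0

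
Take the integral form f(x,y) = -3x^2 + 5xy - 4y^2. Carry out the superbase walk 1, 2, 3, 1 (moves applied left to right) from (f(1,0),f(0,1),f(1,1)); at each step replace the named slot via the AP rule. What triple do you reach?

start (-3,-4,-2) = (f(1,0),f(0,1),f(1,1))
replace slot 1: 2·((-4)+(-2)) − (-3) = -9 → (-9,-4,-2)
replace slot 2: 2·((-9)+(-2)) − (-4) = -18 → (-9,-18,-2)
replace slot 3: 2·((-9)+(-18)) − (-2) = -52 → (-9,-18,-52)
replace slot 1: 2·((-18)+(-52)) − (-9) = -131 → (-131,-18,-52)

-131,-18,-52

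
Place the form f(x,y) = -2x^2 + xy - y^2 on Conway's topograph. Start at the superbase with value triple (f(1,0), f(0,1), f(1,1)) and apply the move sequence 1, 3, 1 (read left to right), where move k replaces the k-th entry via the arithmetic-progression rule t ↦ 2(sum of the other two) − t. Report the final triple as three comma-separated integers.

start (-2,-1,-2) = (f(1,0),f(0,1),f(1,1))
replace slot 1: 2·((-1)+(-2)) − (-2) = -4 → (-4,-1,-2)
replace slot 3: 2·((-4)+(-1)) − (-2) = -8 → (-4,-1,-8)
replace slot 1: 2·((-1)+(-8)) − (-4) = -14 → (-14,-1,-8)

-14,-1,-8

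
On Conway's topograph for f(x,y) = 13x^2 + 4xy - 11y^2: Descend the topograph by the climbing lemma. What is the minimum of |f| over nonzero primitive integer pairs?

river: ρ → (-11,18,6)
river: ρ → (6,18,-11)
river: ρ → (-11,4,13)
river: ρ → (13,22,-2)
river: ρ → (-2,22,13)
river: ρ → (13,4,-11)
closes: descent 0, river 6
min |a| on river = 2

2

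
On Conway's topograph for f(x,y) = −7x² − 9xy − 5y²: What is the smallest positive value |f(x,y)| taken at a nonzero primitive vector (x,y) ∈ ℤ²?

translate: b→-5 (≡9 mod 14), so (7,9,5)→(7,-5,3)
flip: (7,-5,3)→(3,5,7)
translate: b→-1 (≡5 mod 6), so (3,5,7)→(3,-1,5)
reduced (well bottom): (3,-1,5) with a≤c, −a<b≤a
well minimum |f| = |-3| = 3 (negative-definite)

3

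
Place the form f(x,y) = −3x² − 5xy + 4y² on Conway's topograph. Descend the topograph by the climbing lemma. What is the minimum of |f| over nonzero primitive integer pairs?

descent: ρ → (4,5,-3)  [lands on river]
river: ρ → (-3,7,2)
river: ρ → (2,5,-6)
river: ρ → (-6,7,1)
river: ρ → (1,7,-6)
river: ρ → (-6,5,2)
river: ρ → (2,7,-3)
river: ρ → (-3,5,4)
river: ρ → (4,3,-4)
river: ρ → (-4,5,3)
river: ρ → (3,7,-2)
river: ρ → (-2,5,6)
river: ρ → (6,7,-1)
river: ρ → (-1,7,6)
river: ρ → (6,5,-2)
river: ρ → (-2,7,3)
river: ρ → (3,5,-4)
river: ρ → (-4,3,4)
closes: descent 1, river 18
min |a| on river = 1

1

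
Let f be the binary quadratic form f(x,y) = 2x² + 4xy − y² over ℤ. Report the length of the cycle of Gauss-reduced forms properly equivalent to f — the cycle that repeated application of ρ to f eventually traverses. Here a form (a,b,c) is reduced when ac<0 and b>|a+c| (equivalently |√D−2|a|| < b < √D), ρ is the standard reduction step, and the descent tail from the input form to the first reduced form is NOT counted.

D = 24, ⌊√D⌋ = 4
river: ρ → (-1,4,2)
river: ρ → (2,4,-1)
ρ-cycle length = 2 (tail of 0 descent steps not counted)

2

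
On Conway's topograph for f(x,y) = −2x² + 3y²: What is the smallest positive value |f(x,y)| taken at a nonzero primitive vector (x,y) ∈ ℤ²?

descent: ρ → (3,0,-2)
descent: ρ → (-2,4,1)  [lands on river]
river: ρ → (1,4,-2)
closes: descent 2, river 2
min |a| on river = 1

1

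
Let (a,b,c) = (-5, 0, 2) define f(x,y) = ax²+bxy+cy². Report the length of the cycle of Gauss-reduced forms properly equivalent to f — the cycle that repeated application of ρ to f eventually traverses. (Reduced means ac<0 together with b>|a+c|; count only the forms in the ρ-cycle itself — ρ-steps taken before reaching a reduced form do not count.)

D = 40, ⌊√D⌋ = 6
descent: ρ → (2,4,-3)  [lands on river]
river: ρ → (-3,2,3)
river: ρ → (3,4,-2)
river: ρ → (-2,4,3)
river: ρ → (3,2,-3)
river: ρ → (-3,4,2)
ρ-cycle length = 6 (tail of 1 descent step not counted)

6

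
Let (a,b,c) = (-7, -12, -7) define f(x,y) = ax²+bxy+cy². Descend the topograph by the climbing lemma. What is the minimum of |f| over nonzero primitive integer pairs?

translate: b→-2 (≡12 mod 14), so (7,12,7)→(7,-2,2)
flip: (7,-2,2)→(2,2,7)
reduced (well bottom): (2,2,7) with a≤c, −a<b≤a
well minimum |f| = |-2| = 2 (negative-definite)

2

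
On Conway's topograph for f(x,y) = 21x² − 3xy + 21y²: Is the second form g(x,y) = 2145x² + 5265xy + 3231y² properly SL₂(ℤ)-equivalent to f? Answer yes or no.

D₁ = -1755, D₂ = -1755
f: flip: (21,-3,21)→(21,3,21)
f: reduced (well bottom): (21,3,21) with a≤c, −a<b≤a
g: translate: b→975 (≡5265 mod 4290), so (2145,5265,3231)→(2145,975,111)
g: flip: (2145,975,111)→(111,-975,2145)
g: translate: b→-87 (≡-975 mod 222), so (111,-975,2145)→(111,-87,21)
g: flip: (111,-87,21)→(21,87,111)
g: translate: b→3 (≡87 mod 42), so (21,87,111)→(21,3,21)
g: reduced (well bottom): (21,3,21) with a≤c, −a<b≤a
reduced forms (21, 3, 21) vs (21, 3, 21) ⇒ equivalent

yes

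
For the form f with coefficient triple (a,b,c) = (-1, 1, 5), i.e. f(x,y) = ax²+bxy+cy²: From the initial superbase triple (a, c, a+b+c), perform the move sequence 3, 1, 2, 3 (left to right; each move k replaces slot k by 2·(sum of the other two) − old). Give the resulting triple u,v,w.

start (-1,5,5) = (f(1,0),f(0,1),f(1,1))
replace slot 3: 2·((-1)+5) − 5 = 3 → (-1,5,3)
replace slot 1: 2·(5+3) − (-1) = 17 → (17,5,3)
replace slot 2: 2·(17+3) − 5 = 35 → (17,35,3)
replace slot 3: 2·(17+35) − 3 = 101 → (17,35,101)

17,35,101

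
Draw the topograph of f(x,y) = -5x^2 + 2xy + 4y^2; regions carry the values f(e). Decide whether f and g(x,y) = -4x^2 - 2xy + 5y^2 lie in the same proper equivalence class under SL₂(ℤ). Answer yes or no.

D₁ = 84, D₂ = 84
river cycle of f (length 6): (4, 6, -3), (-3, 6, 4), (4, 2, -5), (-5, 8, 1), (1, 8, -5), (-5, 2, 4)
river cycle of g (length 6): (5, 2, -4), (-4, 6, 3), (3, 6, -4), (-4, 2, 5), (5, 8, -1), (-1, 8, 5)
cycles differ ⇒ inequivalent

no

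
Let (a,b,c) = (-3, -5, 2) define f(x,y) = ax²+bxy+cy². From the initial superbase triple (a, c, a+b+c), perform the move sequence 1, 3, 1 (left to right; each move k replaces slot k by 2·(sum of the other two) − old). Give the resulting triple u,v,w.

start (-3,2,-6) = (f(1,0),f(0,1),f(1,1))
replace slot 1: 2·(2+(-6)) − (-3) = -5 → (-5,2,-6)
replace slot 3: 2·((-5)+2) − (-6) = 0 → (-5,2,0)
replace slot 1: 2·(2+0) − (-5) = 9 → (9,2,0)

9,2,0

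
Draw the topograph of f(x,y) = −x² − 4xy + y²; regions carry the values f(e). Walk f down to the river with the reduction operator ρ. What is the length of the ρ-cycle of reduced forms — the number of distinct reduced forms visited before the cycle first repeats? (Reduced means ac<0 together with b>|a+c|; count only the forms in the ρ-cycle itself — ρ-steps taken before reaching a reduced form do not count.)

D = 20, ⌊√D⌋ = 4
descent: ρ → (1,4,-1)  [lands on river]
river: ρ → (-1,4,1)
ρ-cycle length = 2 (tail of 1 descent step not counted)

2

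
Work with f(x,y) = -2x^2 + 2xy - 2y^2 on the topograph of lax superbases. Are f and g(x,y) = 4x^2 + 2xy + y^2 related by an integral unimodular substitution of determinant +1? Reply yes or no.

D₁ = -12, D₂ = -12
f is negative-definite; reduce −f:
−f: translate: b→2 (≡-2 mod 4), so (2,-2,2)→(2,2,2)
−f: reduced (well bottom): (2,2,2) with a≤c, −a<b≤a
flip sign back: reduced form of f is (-2,-2,-2)
g: flip: (4,2,1)→(1,-2,4)
g: translate: b→0 (≡-2 mod 2), so (1,-2,4)→(1,0,3)
g: reduced (well bottom): (1,0,3) with a≤c, −a<b≤a
reduced forms (-2, -2, -2) vs (1, 0, 3) ⇒ inequivalent

no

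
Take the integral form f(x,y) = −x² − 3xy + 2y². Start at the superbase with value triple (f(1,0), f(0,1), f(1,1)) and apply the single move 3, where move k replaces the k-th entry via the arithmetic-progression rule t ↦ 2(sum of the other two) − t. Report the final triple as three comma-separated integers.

start (-1,2,-2) = (f(1,0),f(0,1),f(1,1))
replace slot 3: 2·((-1)+2) − (-2) = 4 → (-1,2,4)

-1,2,4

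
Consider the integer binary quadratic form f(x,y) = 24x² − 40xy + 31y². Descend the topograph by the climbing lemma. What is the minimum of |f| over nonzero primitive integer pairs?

translate: b→8 (≡-40 mod 48), so (24,-40,31)→(24,8,15)
flip: (24,8,15)→(15,-8,24)
reduced (well bottom): (15,-8,24) with a≤c, −a<b≤a
well minimum = a = 15

15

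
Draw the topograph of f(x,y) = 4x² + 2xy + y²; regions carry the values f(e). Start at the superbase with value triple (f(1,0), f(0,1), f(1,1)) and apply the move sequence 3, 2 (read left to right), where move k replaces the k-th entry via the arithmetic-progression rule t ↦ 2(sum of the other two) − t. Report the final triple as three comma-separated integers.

start (4,1,7) = (f(1,0),f(0,1),f(1,1))
replace slot 3: 2·(4+1) − 7 = 3 → (4,1,3)
replace slot 2: 2·(4+3) − 1 = 13 → (4,13,3)

4,13,3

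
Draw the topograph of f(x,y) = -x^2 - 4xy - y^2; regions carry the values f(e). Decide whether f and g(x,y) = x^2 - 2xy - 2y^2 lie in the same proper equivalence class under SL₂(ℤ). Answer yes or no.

D₁ = 12, D₂ = 12
river cycle of f (length 2): (-1, 2, 2), (2, 2, -1)
river cycle of g (length 2): (-2, 2, 1), (1, 2, -2)
cycles differ ⇒ inequivalent

no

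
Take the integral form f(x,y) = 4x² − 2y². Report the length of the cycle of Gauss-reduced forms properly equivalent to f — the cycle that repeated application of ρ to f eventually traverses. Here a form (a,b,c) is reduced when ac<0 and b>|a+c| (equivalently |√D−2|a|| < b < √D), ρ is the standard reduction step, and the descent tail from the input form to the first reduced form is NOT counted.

D = 32, ⌊√D⌋ = 5
descent: ρ → (-2,4,2)  [lands on river]
river: ρ → (2,4,-2)
ρ-cycle length = 2 (tail of 1 descent step not counted)

2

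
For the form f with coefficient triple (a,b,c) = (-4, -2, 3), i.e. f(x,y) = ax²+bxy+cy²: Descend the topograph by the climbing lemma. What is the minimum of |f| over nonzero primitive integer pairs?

descent: ρ → (3,2,-4)  [lands on river]
river: ρ → (-4,6,1)
river: ρ → (1,6,-4)
river: ρ → (-4,2,3)
river: ρ → (3,4,-3)
river: ρ → (-3,2,4)
river: ρ → (4,6,-1)
river: ρ → (-1,6,4)
river: ρ → (4,2,-3)
river: ρ → (-3,4,3)
closes: descent 1, river 10
min |a| on river = 1

1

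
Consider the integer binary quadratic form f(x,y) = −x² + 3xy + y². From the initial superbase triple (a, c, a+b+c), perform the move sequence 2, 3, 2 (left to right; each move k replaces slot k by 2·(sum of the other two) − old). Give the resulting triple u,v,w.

start (-1,1,3) = (f(1,0),f(0,1),f(1,1))
replace slot 2: 2·((-1)+3) − 1 = 3 → (-1,3,3)
replace slot 3: 2·((-1)+3) − 3 = 1 → (-1,3,1)
replace slot 2: 2·((-1)+1) − 3 = -3 → (-1,-3,1)

-1,-3,1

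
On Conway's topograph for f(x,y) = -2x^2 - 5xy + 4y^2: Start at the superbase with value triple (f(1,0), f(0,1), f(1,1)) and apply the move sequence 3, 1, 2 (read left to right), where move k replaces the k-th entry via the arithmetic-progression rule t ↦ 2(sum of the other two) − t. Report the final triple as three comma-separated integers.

start (-2,4,-3) = (f(1,0),f(0,1),f(1,1))
replace slot 3: 2·((-2)+4) − (-3) = 7 → (-2,4,7)
replace slot 1: 2·(4+7) − (-2) = 24 → (24,4,7)
replace slot 2: 2·(24+7) − 4 = 58 → (24,58,7)

24,58,7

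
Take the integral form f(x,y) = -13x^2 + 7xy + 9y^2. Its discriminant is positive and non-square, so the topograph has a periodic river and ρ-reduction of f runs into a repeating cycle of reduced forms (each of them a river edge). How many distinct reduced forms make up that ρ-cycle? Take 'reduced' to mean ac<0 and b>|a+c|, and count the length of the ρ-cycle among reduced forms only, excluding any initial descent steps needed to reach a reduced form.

D = 517, ⌊√D⌋ = 22
river: ρ → (9,11,-11)
river: ρ → (-11,11,9)
river: ρ → (9,7,-13)
river: ρ → (-13,19,3)
river: ρ → (3,17,-19)
river: ρ → (-19,21,1)
river: ρ → (1,21,-19)
river: ρ → (-19,17,3)
river: ρ → (3,19,-13)
river: ρ → (-13,7,9)
ρ-cycle length = 10 (tail of 0 descent steps not counted)

10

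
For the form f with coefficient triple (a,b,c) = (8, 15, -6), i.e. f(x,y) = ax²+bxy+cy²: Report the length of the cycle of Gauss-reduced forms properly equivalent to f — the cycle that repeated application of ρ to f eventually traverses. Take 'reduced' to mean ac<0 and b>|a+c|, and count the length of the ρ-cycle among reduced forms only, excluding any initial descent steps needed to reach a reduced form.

D = 417, ⌊√D⌋ = 20
river: ρ → (-6,9,14)
river: ρ → (14,19,-1)
river: ρ → (-1,19,14)
river: ρ → (14,9,-6)
river: ρ → (-6,15,8)
river: ρ → (8,17,-4)
river: ρ → (-4,15,12)
river: ρ → (12,9,-7)
river: ρ → (-7,19,2)
river: ρ → (2,17,-16)
river: ρ → (-16,15,3)
river: ρ → (3,15,-16)
river: ρ → (-16,17,2)
river: ρ → (2,19,-7)
river: ρ → (-7,9,12)
river: ρ → (12,15,-4)
river: ρ → (-4,17,8)
river: ρ → (8,15,-6)
ρ-cycle length = 18 (tail of 0 descent steps not counted)

18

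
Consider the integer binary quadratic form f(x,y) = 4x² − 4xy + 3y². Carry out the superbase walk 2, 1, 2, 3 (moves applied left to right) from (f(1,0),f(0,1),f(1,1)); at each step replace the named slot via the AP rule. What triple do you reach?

start (4,3,3) = (f(1,0),f(0,1),f(1,1))
replace slot 2: 2·(4+3) − 3 = 11 → (4,11,3)
replace slot 1: 2·(11+3) − 4 = 24 → (24,11,3)
replace slot 2: 2·(24+3) − 11 = 43 → (24,43,3)
replace slot 3: 2·(24+43) − 3 = 131 → (24,43,131)

24,43,131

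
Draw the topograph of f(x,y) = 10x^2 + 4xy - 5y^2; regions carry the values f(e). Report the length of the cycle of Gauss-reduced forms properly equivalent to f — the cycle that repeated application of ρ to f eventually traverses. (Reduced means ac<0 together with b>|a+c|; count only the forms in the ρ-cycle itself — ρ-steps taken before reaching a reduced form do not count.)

D = 216, ⌊√D⌋ = 14
descent: ρ → (-5,6,9)  [lands on river]
river: ρ → (9,12,-2)
river: ρ → (-2,12,9)
river: ρ → (9,6,-5)
river: ρ → (-5,14,1)
river: ρ → (1,14,-5)
ρ-cycle length = 6 (tail of 1 descent step not counted)

6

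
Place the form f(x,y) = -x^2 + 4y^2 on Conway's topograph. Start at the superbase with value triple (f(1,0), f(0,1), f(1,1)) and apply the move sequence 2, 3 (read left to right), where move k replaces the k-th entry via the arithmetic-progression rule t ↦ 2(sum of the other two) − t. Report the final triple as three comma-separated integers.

start (-1,4,3) = (f(1,0),f(0,1),f(1,1))
replace slot 2: 2·((-1)+3) − 4 = 0 → (-1,0,3)
replace slot 3: 2·((-1)+0) − 3 = -5 → (-1,0,-5)

-1,0,-5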